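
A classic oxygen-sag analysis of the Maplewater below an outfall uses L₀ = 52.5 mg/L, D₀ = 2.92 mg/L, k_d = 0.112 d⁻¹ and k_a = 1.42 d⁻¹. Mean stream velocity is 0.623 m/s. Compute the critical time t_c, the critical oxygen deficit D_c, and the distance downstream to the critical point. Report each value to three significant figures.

t_c = [1/(k_a−k_d)] ln[(k_a/k_d)(1 − D₀(k_a−k_d)/(k_d L₀))]
= [1/(1.42−0.112)] ln[(1.42/0.112)(1 − 2.92×1.308/(0.112×52.5))]
= (1/1.308) ln[12.68 × 0.3504] = 0.7645 × ln(4.443) = 0.7645 × 1.491 = 1.140 d.
L(t_c) = L₀ e^(−k_d t_c) = 52.5 × 0.8801 = 46.21 mg/L, and at the critical point k_a D_c = k_d L, so D_c = (0.112/1.42) × 46.21 = 3.644 mg/L.
x_c = v t_c = 0.623 m/s × 1.140 d × 86400 s/d = 61370 m ≈ 61.4 km.

t_c ≈ 1.14 d; D_c ≈ 3.64 mg/L; x_c ≈ 61.4 km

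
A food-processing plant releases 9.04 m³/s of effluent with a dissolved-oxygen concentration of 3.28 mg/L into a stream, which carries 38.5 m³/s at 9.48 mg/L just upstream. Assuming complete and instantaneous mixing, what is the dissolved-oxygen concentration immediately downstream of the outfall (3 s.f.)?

8.30 mg/L

Flow-weighted mixing: C = (Q_r C_r + Q_w C_w)/(Q_r + Q_w)
= (38.5×9.48 + 9.04×3.28)/(38.5 + 9.04) = 394.6/47.54 = 8.301 mg/L.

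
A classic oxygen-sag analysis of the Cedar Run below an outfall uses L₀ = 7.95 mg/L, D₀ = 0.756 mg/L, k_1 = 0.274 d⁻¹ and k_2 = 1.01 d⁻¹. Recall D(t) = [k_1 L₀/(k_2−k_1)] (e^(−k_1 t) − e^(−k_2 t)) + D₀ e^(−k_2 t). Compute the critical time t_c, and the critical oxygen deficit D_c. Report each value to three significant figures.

t_c ≈ 1.37 d; D_c ≈ 1.48 mg/L

t_c = [1/(k_2−k_1)] ln[(k_2/k_1)(1 − D₀(k_2−k_1)/(k_1 L₀))]
= [1/(1.01−0.274)] ln[(1.01/0.274)(1 − 0.756×0.7360/(0.274×7.95))]
= (1/0.7360) ln[3.686 × 0.7446] = 1.359 × ln(2.745) = 1.359 × 1.010 = 1.372 d.
L(t_c) = L₀ e^(−k_1 t_c) = 7.95 × 0.6867 = 5.459 mg/L, and at the critical point k_2 D_c = k_1 L, so D_c = (0.274/1.01) × 5.459 = 1.481 mg/L.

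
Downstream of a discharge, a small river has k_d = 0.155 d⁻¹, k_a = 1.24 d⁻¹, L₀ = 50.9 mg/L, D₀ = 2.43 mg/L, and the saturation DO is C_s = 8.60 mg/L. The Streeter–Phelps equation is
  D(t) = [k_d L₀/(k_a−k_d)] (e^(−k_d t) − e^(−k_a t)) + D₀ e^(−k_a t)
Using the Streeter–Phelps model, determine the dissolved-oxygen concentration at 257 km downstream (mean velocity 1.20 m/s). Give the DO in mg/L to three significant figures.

DO ≈ 3.87 mg/L

Travel time t = x/v = 257 km / (1.20 m/s) = 257000 m / 1.20 m/s = 214200 s = 2.479 d.
k_d L₀/(k_a−k_d) = 0.155×50.9/(1.24−0.155) = 7.889/1.085 = 7.271 mg/L.
e^(−k_d t) = e^(−0.155×2.479) = 0.6810; e^(−k_a t) = e^(−1.24×2.479) = 0.04625.
D = 7.271 × (0.6810 − 0.04625) + 2.43 × 0.04625 = 4.615 + 0.1124 = 4.728 mg/L.
DO = C_s − D = 8.60 − 4.728 = 3.872 mg/L.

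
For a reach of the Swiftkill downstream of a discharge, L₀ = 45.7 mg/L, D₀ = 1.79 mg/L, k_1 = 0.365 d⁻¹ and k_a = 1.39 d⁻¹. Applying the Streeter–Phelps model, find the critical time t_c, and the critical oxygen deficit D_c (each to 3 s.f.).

t_c ≈ 1.19 d; D_c ≈ 7.77 mg/L

At the critical point dD/dt = 0, so k_1 L₀ e^(−k_1 t) = k_a D. Substituting D(t) from the Streeter–Phelps equation and solving for t gives
t_c = ln[(k_a/k_1)(1 − D₀(k_a−k_1)/(k_1 L₀))] / (k_a−k_1).
Here k_a−k_1 = 1.025 d⁻¹ and 1 − D₀(k_a−k_1)/(k_1 L₀) = 1 − 1.79×1.025/(0.365×45.7) = 0.8900, so
t_c = ln(3.808 × 0.8900) / 1.025 = 1.221 / 1.025 = 1.191 d.
L(t_c) = L₀ e^(−k_1 t_c) = 45.7 × 0.6475 = 29.59 mg/L, and at the critical point k_a D_c = k_1 L, so D_c = (0.365/1.39) × 29.59 = 7.770 mg/L.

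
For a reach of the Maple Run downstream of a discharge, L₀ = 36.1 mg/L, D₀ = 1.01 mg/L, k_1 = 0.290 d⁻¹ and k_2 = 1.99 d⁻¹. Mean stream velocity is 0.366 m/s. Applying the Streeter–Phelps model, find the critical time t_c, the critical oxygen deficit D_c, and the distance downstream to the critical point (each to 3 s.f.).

With k_2/k_1 = 6.862 and 1 − D₀(k_2−k_1)/(k_1 L₀) = 0.8360,
t_c = ln(6.862 × 0.8360) / (1.99 − 0.290) = ln(5.737) / 1.700 = 1.747/1.700 = 1.028 d.
D_c = (k_1/k_2) L₀ e^(−k_1 t_c) = (0.290/1.99) × 36.1 × e^(−0.290×1.028) = 0.1457 × 36.1 × 0.7423 = 3.905 mg/L.
x_c = v t_c = 0.366 m/s × 1.028 d × 86400 s/d = 32490 m ≈ 32.5 km.

t_c ≈ 1.03 d; D_c ≈ 3.91 mg/L; x_c ≈ 32.5 km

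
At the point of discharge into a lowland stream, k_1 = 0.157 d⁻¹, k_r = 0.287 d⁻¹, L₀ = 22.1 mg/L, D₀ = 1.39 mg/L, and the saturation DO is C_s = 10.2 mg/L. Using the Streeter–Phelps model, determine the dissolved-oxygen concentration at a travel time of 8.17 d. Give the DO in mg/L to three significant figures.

DO ≈ 5.22 mg/L

k_1 L₀/(k_r−k_1) = 0.157×22.1/(0.287−0.157) = 3.470/0.1300 = 26.69 mg/L.
e^(−k_1 t) = e^(−0.157×8.170) = 0.2773; e^(−k_r t) = e^(−0.287×8.170) = 0.09587.
D = 26.69 × (0.2773 − 0.09587) + 1.39 × 0.09587 = 4.842 + 0.1333 = 4.975 mg/L.
DO = C_s − D = 10.2 − 4.975 = 5.225 mg/L.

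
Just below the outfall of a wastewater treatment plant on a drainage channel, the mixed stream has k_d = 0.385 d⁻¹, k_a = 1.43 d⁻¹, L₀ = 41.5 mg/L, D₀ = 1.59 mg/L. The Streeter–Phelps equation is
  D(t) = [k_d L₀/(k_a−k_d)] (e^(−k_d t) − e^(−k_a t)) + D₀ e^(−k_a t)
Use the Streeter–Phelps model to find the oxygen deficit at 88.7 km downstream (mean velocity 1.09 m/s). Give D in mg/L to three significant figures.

Travel time t = x/v = 88.7 km / (1.09 m/s) = 88700 m / 1.09 m/s = 81380 s = 0.9419 d.
k_d L₀/(k_a−k_d) = 0.385×41.5/(1.43−0.385) = 15.98/1.045 = 15.29 mg/L.
e^(−k_d t) = e^(−0.385×0.9419) = 0.6959; e^(−k_a t) = e^(−1.43×0.9419) = 0.2601.
D = 15.29 × (0.6959 − 0.2601) + 1.59 × 0.2601 = 6.663 + 0.4135 = 7.077 mg/L.

D ≈ 7.08 mg/L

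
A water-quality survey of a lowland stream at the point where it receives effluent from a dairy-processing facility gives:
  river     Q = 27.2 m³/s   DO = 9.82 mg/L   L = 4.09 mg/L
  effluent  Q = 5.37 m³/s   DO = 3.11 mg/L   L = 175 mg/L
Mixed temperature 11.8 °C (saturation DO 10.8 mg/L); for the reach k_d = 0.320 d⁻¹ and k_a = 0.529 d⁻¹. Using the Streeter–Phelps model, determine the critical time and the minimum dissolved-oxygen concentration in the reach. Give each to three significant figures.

Mixed DO = (27.2×9.82 + 5.37×3.11)/(27.2+5.37) = 283.8/32.57 = 8.714 mg/L.
Mixed L₀ = (27.2×4.09 + 5.37×175)/(32.57) = 1051/32.57 = 32.27 mg/L.
Initial deficit D₀ = C_s − DO₀ = 10.8 − 8.714 = 2.086 mg/L.
t_c = (1/0.2090) ln[(0.529/0.320)(1 − 2.086×0.2090/(0.320×32.27))] = 4.785 × ln(1.583) = 2.199 d.
D_c = (0.320/0.529) × 32.27 × e^(−0.320×2.199) = 0.6049 × 32.27 × 0.4948 = 9.659 mg/L.
Minimum DO = 10.8 − 9.659 = 1.141 mg/L.

t_c ≈ 2.20 d; minimum DO ≈ 1.14 mg/L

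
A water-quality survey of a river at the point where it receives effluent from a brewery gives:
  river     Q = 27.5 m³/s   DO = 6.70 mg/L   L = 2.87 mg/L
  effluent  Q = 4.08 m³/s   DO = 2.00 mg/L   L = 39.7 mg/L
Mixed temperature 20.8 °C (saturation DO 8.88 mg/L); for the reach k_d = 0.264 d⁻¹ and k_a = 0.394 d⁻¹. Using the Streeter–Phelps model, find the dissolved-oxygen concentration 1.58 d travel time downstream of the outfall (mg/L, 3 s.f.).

Mixed DO = (27.5×6.70 + 4.08×2.00)/(27.5+4.08) = 192.4/31.58 = 6.093 mg/L.
Mixed L₀ = (27.5×2.87 + 4.08×39.7)/(31.58) = 240.9/31.58 = 7.628 mg/L.
Initial deficit D₀ = C_s − DO₀ = 8.88 − 6.093 = 2.787 mg/L.
D(1.58) = [0.264×7.628/(0.394−0.264)](e^(−0.264×1.58) − e^(−0.394×1.58)) + 2.787 e^(−0.394×1.58)
= 15.49 × (0.6589 − 0.5366) + 2.787 × 0.5366 = 3.391 mg/L.
DO = 8.88 − 3.391 = 5.489 mg/L.

DO ≈ 5.49 mg/L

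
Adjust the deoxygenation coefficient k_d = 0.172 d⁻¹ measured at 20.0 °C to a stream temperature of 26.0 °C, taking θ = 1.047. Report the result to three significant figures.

k_d ≈ 0.227 d⁻¹

k_d(T₂) = k_d(T₁) · θ^(T₂−T₁) = 0.172 × 1.047^(26.0−20.0)
= 0.172 × 1.047^6.00 = 0.172 × 1.317 = 0.2266 d⁻¹.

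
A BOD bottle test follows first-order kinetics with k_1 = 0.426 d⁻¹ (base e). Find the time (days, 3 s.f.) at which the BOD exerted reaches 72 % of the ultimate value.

y/L₀ = 1 − e^(−k_1 t) = 0.72 ⇒ e^(−k_1 t) = 0.280
t = −ln(0.280) / 0.426 = 1.273 / 0.426 = 2.988 d.

t ≈ 2.99 d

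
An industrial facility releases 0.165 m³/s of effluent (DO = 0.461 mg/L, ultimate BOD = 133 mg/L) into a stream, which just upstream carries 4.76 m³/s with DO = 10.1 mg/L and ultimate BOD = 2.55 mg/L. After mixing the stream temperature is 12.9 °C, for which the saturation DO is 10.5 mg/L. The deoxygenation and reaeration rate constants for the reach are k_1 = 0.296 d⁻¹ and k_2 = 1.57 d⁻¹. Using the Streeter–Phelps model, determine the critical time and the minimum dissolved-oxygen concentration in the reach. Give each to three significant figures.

Mixed DO = (4.76×10.1 + 0.165×0.461)/(4.76+0.165) = 48.15/4.925 = 9.777 mg/L.
Mixed L₀ = (4.76×2.55 + 0.165×133)/(4.925) = 34.08/4.925 = 6.920 mg/L.
Initial deficit D₀ = C_s − DO₀ = 10.5 − 9.777 = 0.7229 mg/L.
t_c = (1/1.274) ln[(1.57/0.296)(1 − 0.7229×1.274/(0.296×6.920))] = 0.7849 × ln(2.919) = 0.8409 d.
D_c = (0.296/1.57) × 6.920 × e^(−0.296×0.8409) = 0.1885 × 6.920 × 0.7796 = 1.017 mg/L.
Minimum DO = 10.5 − 1.017 = 9.483 mg/L.

t_c ≈ 0.841 d; minimum DO ≈ 9.48 mg/L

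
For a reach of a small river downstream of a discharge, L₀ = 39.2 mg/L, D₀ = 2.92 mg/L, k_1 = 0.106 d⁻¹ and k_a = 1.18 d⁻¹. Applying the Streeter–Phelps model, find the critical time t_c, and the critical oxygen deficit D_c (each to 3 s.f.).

With k_a/k_1 = 11.13 and 1 − D₀(k_a−k_1)/(k_1 L₀) = 0.2453,
t_c = ln(11.13 × 0.2453) / (1.18 − 0.106) = ln(2.730) / 1.074 = 1.004/1.074 = 0.9352 d.
D_c = (k_1/k_a) L₀ e^(−k_1 t_c) = (0.106/1.18) × 39.2 × e^(−0.106×0.9352) = 0.08983 × 39.2 × 0.9056 = 3.189 mg/L.

t_c ≈ 0.935 d; D_c ≈ 3.19 mg/L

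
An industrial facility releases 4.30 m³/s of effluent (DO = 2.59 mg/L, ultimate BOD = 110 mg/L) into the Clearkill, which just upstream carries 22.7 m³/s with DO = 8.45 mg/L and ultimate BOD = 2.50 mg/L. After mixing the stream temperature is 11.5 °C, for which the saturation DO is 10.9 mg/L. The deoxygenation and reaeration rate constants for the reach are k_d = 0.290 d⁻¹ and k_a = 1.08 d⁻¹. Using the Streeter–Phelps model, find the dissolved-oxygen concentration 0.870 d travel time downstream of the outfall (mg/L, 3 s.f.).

DO ≈ 6.80 mg/L

Mixed DO = (22.7×8.45 + 4.30×2.59)/(22.7+4.30) = 203.0/27.00 = 7.517 mg/L.
Mixed L₀ = (22.7×2.50 + 4.30×110)/(27.00) = 529.8/27.00 = 19.62 mg/L.
Initial deficit D₀ = C_s − DO₀ = 10.9 − 7.517 = 3.383 mg/L.
D(0.870) = [0.290×19.62/(1.08−0.290)](e^(−0.290×0.870) − e^(−1.08×0.870)) + 3.383 e^(−1.08×0.870)
= 7.202 × (0.7770 − 0.3908) + 3.383 × 0.3908 = 4.104 mg/L.
DO = 10.9 − 4.104 = 6.796 mg/L.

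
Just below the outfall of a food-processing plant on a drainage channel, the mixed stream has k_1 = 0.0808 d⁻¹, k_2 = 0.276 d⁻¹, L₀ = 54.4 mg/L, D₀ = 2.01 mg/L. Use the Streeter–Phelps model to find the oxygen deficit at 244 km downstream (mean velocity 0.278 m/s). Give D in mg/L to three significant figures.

D ≈ 8.67 mg/L

Travel time t = x/v = 244 km / (0.278 m/s) = 244000 m / 0.278 m/s = 877700 s = 10.16 d.
k_1 L₀/(k_2−k_1) = 0.0808×54.4/(0.276−0.0808) = 4.396/0.1952 = 22.52 mg/L.
e^(−k_1 t) = e^(−0.0808×10.16) = 0.4401; e^(−k_2 t) = e^(−0.276×10.16) = 0.06058.
D = 22.52 × (0.4401 − 0.06058) + 2.01 × 0.06058 = 8.545 + 0.1218 = 8.667 mg/L.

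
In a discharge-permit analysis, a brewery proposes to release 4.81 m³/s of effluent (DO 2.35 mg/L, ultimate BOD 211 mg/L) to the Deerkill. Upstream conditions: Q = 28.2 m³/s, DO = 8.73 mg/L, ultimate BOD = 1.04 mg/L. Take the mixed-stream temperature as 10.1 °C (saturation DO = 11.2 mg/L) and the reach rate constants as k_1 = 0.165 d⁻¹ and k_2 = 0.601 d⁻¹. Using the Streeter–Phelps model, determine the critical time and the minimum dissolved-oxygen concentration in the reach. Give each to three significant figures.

Mixed DO = (28.2×8.73 + 4.81×2.35)/(28.2+4.81) = 257.5/33.01 = 7.800 mg/L.
Mixed L₀ = (28.2×1.04 + 4.81×211)/(33.01) = 1044/33.01 = 31.63 mg/L.
Initial deficit D₀ = C_s − DO₀ = 11.2 − 7.800 = 3.400 mg/L.
t_c = (1/0.4360) ln[(0.601/0.165)(1 − 3.400×0.4360/(0.165×31.63))] = 2.294 × ln(2.608) = 2.199 d.
D_c = (0.165/0.601) × 31.63 × e^(−0.165×2.199) = 0.2745 × 31.63 × 0.6957 = 6.042 mg/L.
Minimum DO = 11.2 − 6.042 = 5.158 mg/L.

t_c ≈ 2.20 d; minimum DO ≈ 5.16 mg/L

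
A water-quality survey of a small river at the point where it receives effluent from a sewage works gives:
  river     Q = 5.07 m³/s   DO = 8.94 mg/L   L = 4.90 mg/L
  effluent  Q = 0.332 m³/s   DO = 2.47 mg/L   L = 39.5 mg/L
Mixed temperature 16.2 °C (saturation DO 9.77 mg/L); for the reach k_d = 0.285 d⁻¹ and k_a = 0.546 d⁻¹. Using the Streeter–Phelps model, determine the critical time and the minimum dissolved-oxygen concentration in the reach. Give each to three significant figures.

t_c ≈ 1.82 d; minimum DO ≈ 7.59 mg/L

Mixed DO = (5.07×8.94 + 0.332×2.47)/(5.07+0.332) = 46.15/5.402 = 8.542 mg/L.
Mixed L₀ = (5.07×4.90 + 0.332×39.5)/(5.402) = 37.96/5.402 = 7.026 mg/L.
Initial deficit D₀ = C_s − DO₀ = 9.77 − 8.542 = 1.228 mg/L.
t_c = (1/0.2610) ln[(0.546/0.285)(1 − 1.228×0.2610/(0.285×7.026))] = 3.831 × ln(1.609) = 1.823 d.
D_c = (0.285/0.546) × 7.026 × e^(−0.285×1.823) = 0.5220 × 7.026 × 0.5948 = 2.182 mg/L.
Minimum DO = 9.77 − 2.182 = 7.588 mg/L.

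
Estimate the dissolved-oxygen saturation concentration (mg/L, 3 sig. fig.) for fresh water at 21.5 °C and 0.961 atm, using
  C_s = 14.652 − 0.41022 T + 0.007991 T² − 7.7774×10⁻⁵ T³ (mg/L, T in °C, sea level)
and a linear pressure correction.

At sea level: C_s = 14.652 − 0.41022×21.5 + 0.007991×21.5² − 7.7774×10⁻⁵×21.5³ = 8.753 mg/L.
Pressure correction: C_s' = 8.753 × 0.961 = 8.412 mg/L.

C_s ≈ 8.41 mg/L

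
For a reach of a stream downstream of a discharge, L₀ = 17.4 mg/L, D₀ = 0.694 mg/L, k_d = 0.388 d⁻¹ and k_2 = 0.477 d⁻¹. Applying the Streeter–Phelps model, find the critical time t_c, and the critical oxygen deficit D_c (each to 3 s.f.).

t_c ≈ 2.22 d; D_c ≈ 5.99 mg/L

With k_2/k_d = 1.229 and 1 − D₀(k_2−k_d)/(k_d L₀) = 0.9909,
t_c = ln(1.229 × 0.9909) / (0.477 − 0.388) = ln(1.218) / 0.08900 = 0.1973/0.08900 = 2.217 d.
L(t_c) = L₀ e^(−k_d t_c) = 17.4 × 0.4231 = 7.361 mg/L, and at the critical point k_2 D_c = k_d L, so D_c = (0.388/0.477) × 7.361 = 5.988 mg/L.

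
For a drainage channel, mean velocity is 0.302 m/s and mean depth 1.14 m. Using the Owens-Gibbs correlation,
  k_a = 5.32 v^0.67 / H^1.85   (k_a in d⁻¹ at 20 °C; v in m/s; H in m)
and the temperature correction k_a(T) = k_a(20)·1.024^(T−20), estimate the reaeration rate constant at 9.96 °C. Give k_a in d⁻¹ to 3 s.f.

k_a(20) = 5.32 × 0.302^0.67 / 1.14^1.85 = 5.32 × 0.4483 / 1.274 = 1.872 d⁻¹.
k_a(9.96) = 1.872 × 1.024^(9.96−20) = 1.872 × 0.7881 = 1.475 d⁻¹.

k_a ≈ 1.48 d⁻¹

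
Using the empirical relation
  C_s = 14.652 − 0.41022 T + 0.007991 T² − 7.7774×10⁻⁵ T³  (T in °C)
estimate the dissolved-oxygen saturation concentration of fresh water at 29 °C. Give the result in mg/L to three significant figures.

C_s = 14.652 − 0.41022×29 + 0.007991×29² − 7.7774×10⁻⁵×29³ = 7.579 mg/L.

C_s ≈ 7.58 mg/L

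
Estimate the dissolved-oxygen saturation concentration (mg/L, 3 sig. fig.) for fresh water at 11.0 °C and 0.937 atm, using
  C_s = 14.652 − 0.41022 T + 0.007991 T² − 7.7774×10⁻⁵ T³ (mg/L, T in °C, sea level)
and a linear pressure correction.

C_s ≈ 10.3 mg/L

At sea level: C_s = 14.652 − 0.41022×11.0 + 0.007991×11.0² − 7.7774×10⁻⁵×11.0³ = 11.00 mg/L.
Pressure correction: C_s' = 11.00 × 0.937 = 10.31 mg/L.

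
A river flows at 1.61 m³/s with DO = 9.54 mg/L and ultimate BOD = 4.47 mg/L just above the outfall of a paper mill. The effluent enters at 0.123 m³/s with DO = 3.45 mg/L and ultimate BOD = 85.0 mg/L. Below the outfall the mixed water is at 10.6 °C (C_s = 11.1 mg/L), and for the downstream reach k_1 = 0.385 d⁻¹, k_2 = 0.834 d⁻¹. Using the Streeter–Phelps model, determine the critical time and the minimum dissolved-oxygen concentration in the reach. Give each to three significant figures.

t_c ≈ 1.14 d; minimum DO ≈ 8.07 mg/L

Mixed DO = (1.61×9.54 + 0.123×3.45)/(1.61+0.123) = 15.78/1.733 = 9.108 mg/L.
Mixed L₀ = (1.61×4.47 + 0.123×85.0)/(1.733) = 17.65/1.733 = 10.19 mg/L.
Initial deficit D₀ = C_s − DO₀ = 11.1 − 9.108 = 1.992 mg/L.
t_c = (1/0.4490) ln[(0.834/0.385)(1 − 1.992×0.4490/(0.385×10.19))] = 2.227 × ln(1.672) = 1.145 d.
D_c = (0.385/0.834) × 10.19 × e^(−0.385×1.145) = 0.4616 × 10.19 × 0.6435 = 3.026 mg/L.
Minimum DO = 11.1 − 3.026 = 8.074 mg/L.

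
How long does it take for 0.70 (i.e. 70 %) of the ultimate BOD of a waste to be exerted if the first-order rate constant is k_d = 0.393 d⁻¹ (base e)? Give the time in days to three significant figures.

t ≈ 3.06 d

y/L₀ = 1 − e^(−k_d t) = 0.70 ⇒ e^(−k_d t) = 0.300
t = −ln(0.300) / 0.393 = 1.204 / 0.393 = 3.064 d.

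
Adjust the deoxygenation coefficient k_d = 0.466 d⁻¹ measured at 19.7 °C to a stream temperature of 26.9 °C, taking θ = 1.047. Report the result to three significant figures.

k_d(T₂) = k_d(T₁) · θ^(T₂−T₁) = 0.466 × 1.047^(26.9−19.7)
= 0.466 × 1.047^7.20 = 0.466 × 1.392 = 0.6486 d⁻¹.

k_d ≈ 0.649 d⁻¹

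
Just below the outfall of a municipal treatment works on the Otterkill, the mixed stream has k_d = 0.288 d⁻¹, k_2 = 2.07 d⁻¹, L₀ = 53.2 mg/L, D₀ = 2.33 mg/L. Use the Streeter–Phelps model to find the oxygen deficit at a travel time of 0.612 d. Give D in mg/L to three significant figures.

D ≈ 5.44 mg/L

k_d L₀/(k_2−k_d) = 0.288×53.2/(2.07−0.288) = 15.32/1.782 = 8.598 mg/L.
e^(−k_d t) = e^(−0.288×0.6120) = 0.8384; e^(−k_2 t) = e^(−2.07×0.6120) = 0.2817.
D = 8.598 × (0.8384 − 0.2817) + 2.33 × 0.2817 = 4.786 + 0.6564 = 5.443 mg/L.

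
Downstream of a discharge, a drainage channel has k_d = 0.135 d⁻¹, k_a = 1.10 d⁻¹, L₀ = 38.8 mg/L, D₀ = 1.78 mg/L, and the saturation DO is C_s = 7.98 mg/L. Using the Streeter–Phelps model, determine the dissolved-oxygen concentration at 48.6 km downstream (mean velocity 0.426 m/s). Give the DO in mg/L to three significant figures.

Travel time t = x/v = 48.6 km / (0.426 m/s) = 48600 m / 0.426 m/s = 114100 s = 1.320 d.
k_d L₀/(k_a−k_d) = 0.135×38.8/(1.10−0.135) = 5.238/0.9650 = 5.428 mg/L.
e^(−k_d t) = e^(−0.135×1.320) = 0.8367; e^(−k_a t) = e^(−1.10×1.320) = 0.2340.
D = 5.428 × (0.8367 − 0.2340) + 1.78 × 0.2340 = 3.272 + 0.4165 = 3.688 mg/L.
DO = C_s − D = 7.98 − 3.688 = 4.292 mg/L.

DO ≈ 4.29 mg/L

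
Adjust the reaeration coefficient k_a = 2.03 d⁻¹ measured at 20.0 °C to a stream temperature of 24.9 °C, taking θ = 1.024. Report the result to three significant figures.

k_a ≈ 2.28 d⁻¹

k_a(T₂) = k_a(T₁) · θ^(T₂−T₁) = 2.03 × 1.024^(24.9−20.0)
= 2.03 × 1.024^4.90 = 2.03 × 1.123 = 2.280 d⁻¹.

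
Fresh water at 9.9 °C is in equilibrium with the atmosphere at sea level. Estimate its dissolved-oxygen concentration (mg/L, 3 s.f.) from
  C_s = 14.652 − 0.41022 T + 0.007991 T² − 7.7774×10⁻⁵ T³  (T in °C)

C_s ≈ 11.3 mg/L

C_s = 14.652 − 0.41022×9.9 + 0.007991×9.9² − 7.7774×10⁻⁵×9.9³ = 11.30 mg/L.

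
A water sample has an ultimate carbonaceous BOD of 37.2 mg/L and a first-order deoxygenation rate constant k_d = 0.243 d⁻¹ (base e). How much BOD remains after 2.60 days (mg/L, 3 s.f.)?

L_t = L₀ e^(−k_d t) = 37.2 × e^(−0.243×2.60) = 37.2 × 0.5316 = 19.78 mg/L.

L ≈ 19.8 mg/L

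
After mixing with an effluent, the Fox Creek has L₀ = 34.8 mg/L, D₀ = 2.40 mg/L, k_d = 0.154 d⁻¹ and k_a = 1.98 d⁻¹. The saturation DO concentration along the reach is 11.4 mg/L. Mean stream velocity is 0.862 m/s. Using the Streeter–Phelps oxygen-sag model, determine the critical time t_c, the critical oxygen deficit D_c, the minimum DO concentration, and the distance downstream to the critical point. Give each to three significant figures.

t_c = [1/(k_a−k_d)] ln[(k_a/k_d)(1 − D₀(k_a−k_d)/(k_d L₀))]
= [1/(1.98−0.154)] ln[(1.98/0.154)(1 − 2.40×1.826/(0.154×34.8))]
= (1/1.826) ln[12.86 × 0.1823] = 0.5476 × ln(2.343) = 0.5476 × 0.8516 = 0.4664 d.
L(t_c) = L₀ e^(−k_d t_c) = 34.8 × 0.9307 = 32.39 mg/L, and at the critical point k_a D_c = k_d L, so D_c = (0.154/1.98) × 32.39 = 2.519 mg/L.
Minimum DO = C_s − D_c = 11.4 − 2.519 = 8.881 mg/L.
x_c = v t_c = 0.862 m/s × 0.4664 d × 86400 s/d = 34730 m ≈ 34.7 km.

t_c ≈ 0.466 d; D_c ≈ 2.52 mg/L; min DO ≈ 8.88 mg/L; x_c ≈ 34.7 km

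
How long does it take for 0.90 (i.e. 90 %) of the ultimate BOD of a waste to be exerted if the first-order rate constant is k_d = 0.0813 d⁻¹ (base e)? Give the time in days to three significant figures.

y/L₀ = 1 − e^(−k_d t) = 0.90 ⇒ e^(−k_d t) = 0.100
t = −ln(0.100) / 0.0813 = 2.303 / 0.0813 = 28.32 d.

t ≈ 28.3 d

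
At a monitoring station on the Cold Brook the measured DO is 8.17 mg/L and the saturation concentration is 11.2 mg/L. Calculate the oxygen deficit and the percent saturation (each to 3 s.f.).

D = C_s − C = 11.2 − 8.17 = 3.03 mg/L.
% saturation = 8.17/11.2 × 100 = 72.9 %.

D ≈ 3.03 mg/L; 72.9 % saturation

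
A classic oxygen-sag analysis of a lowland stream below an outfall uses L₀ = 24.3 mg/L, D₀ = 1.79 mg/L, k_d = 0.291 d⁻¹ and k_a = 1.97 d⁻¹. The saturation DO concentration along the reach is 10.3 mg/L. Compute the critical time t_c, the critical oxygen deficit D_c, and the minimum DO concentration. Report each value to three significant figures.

t_c = [1/(k_a−k_d)] ln[(k_a/k_d)(1 − D₀(k_a−k_d)/(k_d L₀))]
= [1/(1.97−0.291)] ln[(1.97/0.291)(1 − 1.79×1.679/(0.291×24.3))]
= (1/1.679) ln[6.770 × 0.5750] = 0.5956 × ln(3.893) = 0.5956 × 1.359 = 0.8094 d.
L(t_c) = L₀ e^(−k_d t_c) = 24.3 × 0.7901 = 19.20 mg/L, and at the critical point k_a D_c = k_d L, so D_c = (0.291/1.97) × 19.20 = 2.836 mg/L.
Minimum DO = C_s − D_c = 10.3 − 2.836 = 7.464 mg/L.

t_c ≈ 0.809 d; D_c ≈ 2.84 mg/L; min DO ≈ 7.46 mg/L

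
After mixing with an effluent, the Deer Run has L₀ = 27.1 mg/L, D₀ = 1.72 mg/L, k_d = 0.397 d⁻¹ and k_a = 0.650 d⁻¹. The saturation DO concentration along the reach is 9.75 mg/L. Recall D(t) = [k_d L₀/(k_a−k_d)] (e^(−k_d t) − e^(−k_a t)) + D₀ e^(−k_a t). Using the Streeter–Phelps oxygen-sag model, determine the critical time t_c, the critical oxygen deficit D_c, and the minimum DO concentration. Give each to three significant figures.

At the critical point dD/dt = 0, so k_d L₀ e^(−k_d t) = k_a D. Substituting D(t) from the Streeter–Phelps equation and solving for t gives
t_c = ln[(k_a/k_d)(1 − D₀(k_a−k_d)/(k_d L₀))] / (k_a−k_d).
Here k_a−k_d = 0.2530 d⁻¹ and 1 − D₀(k_a−k_d)/(k_d L₀) = 1 − 1.72×0.2530/(0.397×27.1) = 0.9596, so
t_c = ln(1.637 × 0.9596) / 0.2530 = 0.4517 / 0.2530 = 1.786 d.
D_c = (k_d/k_a) L₀ e^(−k_d t_c) = (0.397/0.650) × 27.1 × e^(−0.397×1.786) = 0.6108 × 27.1 × 0.4922 = 8.147 mg/L.
Minimum DO = C_s − D_c = 9.75 − 8.147 = 1.603 mg/L.

t_c ≈ 1.79 d; D_c ≈ 8.15 mg/L; min DO ≈ 1.60 mg/L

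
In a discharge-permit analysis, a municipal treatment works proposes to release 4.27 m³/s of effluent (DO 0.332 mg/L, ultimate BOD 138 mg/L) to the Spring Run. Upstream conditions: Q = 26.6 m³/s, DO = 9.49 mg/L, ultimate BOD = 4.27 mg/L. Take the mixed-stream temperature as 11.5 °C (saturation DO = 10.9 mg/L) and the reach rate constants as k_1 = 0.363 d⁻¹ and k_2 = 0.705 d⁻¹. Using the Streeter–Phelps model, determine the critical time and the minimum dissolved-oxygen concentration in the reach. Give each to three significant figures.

Mixed DO = (26.6×9.49 + 4.27×0.332)/(26.6+4.27) = 253.9/30.87 = 8.223 mg/L.
Mixed L₀ = (26.6×4.27 + 4.27×138)/(30.87) = 702.8/30.87 = 22.77 mg/L.
Initial deficit D₀ = C_s − DO₀ = 10.9 − 8.223 = 2.677 mg/L.
t_c = (1/0.3420) ln[(0.705/0.363)(1 − 2.677×0.3420/(0.363×22.77))] = 2.924 × ln(1.727) = 1.598 d.
D_c = (0.363/0.705) × 22.77 × e^(−0.363×1.598) = 0.5149 × 22.77 × 0.5599 = 6.564 mg/L.
Minimum DO = 10.9 − 6.564 = 4.336 mg/L.

t_c ≈ 1.60 d; minimum DO ≈ 4.34 mg/L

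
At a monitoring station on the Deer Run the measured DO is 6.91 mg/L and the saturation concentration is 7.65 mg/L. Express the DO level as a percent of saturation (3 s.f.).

90.3 % saturation

% saturation = C/C_s × 100 = 6.91/7.65 × 100 = 90.3 %.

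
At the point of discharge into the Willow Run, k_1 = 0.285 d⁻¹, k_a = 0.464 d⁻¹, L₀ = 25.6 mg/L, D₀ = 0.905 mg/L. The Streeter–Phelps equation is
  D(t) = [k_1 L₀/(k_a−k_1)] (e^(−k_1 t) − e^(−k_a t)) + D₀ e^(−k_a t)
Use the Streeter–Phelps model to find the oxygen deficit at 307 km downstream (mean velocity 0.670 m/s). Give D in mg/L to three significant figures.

Travel time t = x/v = 307 km / (0.670 m/s) = 307000 m / 0.670 m/s = 458200 s = 5.303 d.
k_1 L₀/(k_a−k_1) = 0.285×25.6/(0.464−0.285) = 7.296/0.1790 = 40.76 mg/L.
e^(−k_1 t) = e^(−0.285×5.303) = 0.2206; e^(−k_a t) = e^(−0.464×5.303) = 0.08537.
D = 40.76 × (0.2206 − 0.08537) + 0.905 × 0.08537 = 5.511 + 0.07726 = 5.589 mg/L.

D ≈ 5.59 mg/L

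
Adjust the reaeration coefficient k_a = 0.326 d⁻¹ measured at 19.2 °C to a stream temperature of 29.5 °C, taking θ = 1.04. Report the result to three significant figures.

k_a ≈ 0.488 d⁻¹

k_a(T₂) = k_a(T₁) · θ^(T₂−T₁) = 0.326 × 1.04^(29.5−19.2)
= 0.326 × 1.04^10.3 = 0.326 × 1.498 = 0.4883 d⁻¹.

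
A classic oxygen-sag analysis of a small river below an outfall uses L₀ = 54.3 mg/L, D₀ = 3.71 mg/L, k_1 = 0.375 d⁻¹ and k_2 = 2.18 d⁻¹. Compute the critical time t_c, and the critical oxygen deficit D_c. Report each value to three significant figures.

t_c = [1/(k_2−k_1)] ln[(k_2/k_1)(1 − D₀(k_2−k_1)/(k_1 L₀))]
= [1/(2.18−0.375)] ln[(2.18/0.375)(1 − 3.71×1.805/(0.375×54.3))]
= (1/1.805) ln[5.813 × 0.6711] = 0.5540 × ln(3.902) = 0.5540 × 1.361 = 0.7542 d.
D_c = (k_1/k_2) L₀ e^(−k_1 t_c) = (0.375/2.18) × 54.3 × e^(−0.375×0.7542) = 0.1720 × 54.3 × 0.7536 = 7.040 mg/L.

t_c ≈ 0.754 d; D_c ≈ 7.04 mg/L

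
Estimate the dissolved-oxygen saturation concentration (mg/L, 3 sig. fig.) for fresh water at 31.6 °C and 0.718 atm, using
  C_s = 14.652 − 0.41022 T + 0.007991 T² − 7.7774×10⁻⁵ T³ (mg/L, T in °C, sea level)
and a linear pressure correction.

At sea level: C_s = 14.652 − 0.41022×31.6 + 0.007991×31.6² − 7.7774×10⁻⁵×31.6³ = 7.214 mg/L.
Pressure correction: C_s' = 7.214 × 0.718 = 5.180 mg/L.

C_s ≈ 5.18 mg/L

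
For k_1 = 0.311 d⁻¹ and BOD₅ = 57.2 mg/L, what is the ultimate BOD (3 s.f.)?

BOD₅ = L₀(1 − e^(−5k_1)) ⇒ L₀ = BOD₅ / (1 − e^(−5×0.311))
= 57.2 / (1 − 0.2112) = 57.2 / 0.7888 = 72.51 mg/L.

L₀ ≈ 72.5 mg/L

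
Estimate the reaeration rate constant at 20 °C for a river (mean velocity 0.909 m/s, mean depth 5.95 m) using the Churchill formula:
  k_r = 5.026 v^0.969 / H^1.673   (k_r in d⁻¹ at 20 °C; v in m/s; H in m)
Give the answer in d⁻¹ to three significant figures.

k_r ≈ 0.232 d⁻¹

k_r = 5.026 × 0.909^0.969 / 5.95^1.673 = 5.026 × 0.9117 / 19.76 = 0.2319 d⁻¹.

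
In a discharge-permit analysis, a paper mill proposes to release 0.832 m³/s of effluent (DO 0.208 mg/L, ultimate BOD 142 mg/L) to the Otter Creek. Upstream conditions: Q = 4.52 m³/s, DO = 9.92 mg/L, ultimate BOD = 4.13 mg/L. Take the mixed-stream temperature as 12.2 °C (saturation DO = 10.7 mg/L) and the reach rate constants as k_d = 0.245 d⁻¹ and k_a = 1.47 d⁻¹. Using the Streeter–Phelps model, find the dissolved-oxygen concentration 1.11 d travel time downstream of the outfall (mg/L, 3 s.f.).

DO ≈ 7.36 mg/L

Mixed DO = (4.52×9.92 + 0.832×0.208)/(4.52+0.832) = 45.01/5.352 = 8.410 mg/L.
Mixed L₀ = (4.52×4.13 + 0.832×142)/(5.352) = 136.8/5.352 = 25.56 mg/L.
Initial deficit D₀ = C_s − DO₀ = 10.7 − 8.410 = 2.290 mg/L.
D(1.11) = [0.245×25.56/(1.47−0.245)](e^(−0.245×1.11) − e^(−1.47×1.11)) + 2.290 e^(−1.47×1.11)
= 5.113 × (0.7619 − 0.1956) + 2.290 × 0.1956 = 3.343 mg/L.
DO = 10.7 − 3.343 = 7.357 mg/L.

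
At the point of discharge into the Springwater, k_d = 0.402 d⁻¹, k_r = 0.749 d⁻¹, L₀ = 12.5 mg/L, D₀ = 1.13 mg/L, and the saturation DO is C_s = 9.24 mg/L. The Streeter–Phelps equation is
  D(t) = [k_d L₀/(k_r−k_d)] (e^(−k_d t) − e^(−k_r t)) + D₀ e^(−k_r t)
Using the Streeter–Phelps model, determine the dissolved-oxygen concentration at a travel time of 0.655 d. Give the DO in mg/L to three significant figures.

k_d L₀/(k_r−k_d) = 0.402×12.5/(0.749−0.402) = 5.025/0.3470 = 14.48 mg/L.
e^(−k_d t) = e^(−0.402×0.6550) = 0.7685; e^(−k_r t) = e^(−0.749×0.6550) = 0.6123.
D = 14.48 × (0.7685 − 0.6123) + 1.13 × 0.6123 = 2.263 + 0.6919 = 2.954 mg/L.
DO = C_s − D = 9.24 − 2.954 = 6.286 mg/L.

DO ≈ 6.29 mg/L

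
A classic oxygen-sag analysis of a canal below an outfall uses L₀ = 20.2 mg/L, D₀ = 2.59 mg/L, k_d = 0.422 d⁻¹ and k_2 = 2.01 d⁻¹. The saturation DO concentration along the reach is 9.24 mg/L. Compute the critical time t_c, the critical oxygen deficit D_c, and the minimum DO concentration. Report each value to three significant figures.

At the critical point dD/dt = 0, so k_d L₀ e^(−k_d t) = k_2 D. Substituting D(t) from the Streeter–Phelps equation and solving for t gives
t_c = ln[(k_2/k_d)(1 − D₀(k_2−k_d)/(k_d L₀))] / (k_2−k_d).
Here k_2−k_d = 1.588 d⁻¹ and 1 − D₀(k_2−k_d)/(k_d L₀) = 1 − 2.59×1.588/(0.422×20.2) = 0.5175, so
t_c = ln(4.763 × 0.5175) / 1.588 = 0.9022 / 1.588 = 0.5681 d.
D_c = (k_d/k_2) L₀ e^(−k_d t_c) = (0.422/2.01) × 20.2 × e^(−0.422×0.5681) = 0.2100 × 20.2 × 0.7868 = 3.337 mg/L.
Minimum DO = C_s − D_c = 9.24 − 3.337 = 5.903 mg/L.

t_c ≈ 0.568 d; D_c ≈ 3.34 mg/L; min DO ≈ 5.90 mg/L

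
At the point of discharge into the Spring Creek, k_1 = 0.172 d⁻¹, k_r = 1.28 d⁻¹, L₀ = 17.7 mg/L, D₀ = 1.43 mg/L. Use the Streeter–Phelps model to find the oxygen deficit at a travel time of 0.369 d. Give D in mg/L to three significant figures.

D ≈ 1.76 mg/L

k_1 L₀/(k_r−k_1) = 0.172×17.7/(1.28−0.172) = 3.044/1.108 = 2.748 mg/L.
e^(−k_1 t) = e^(−0.172×0.3690) = 0.9385; e^(−k_r t) = e^(−1.28×0.3690) = 0.6236.
D = 2.748 × (0.9385 − 0.6236) + 1.43 × 0.6236 = 0.8654 + 0.8917 = 1.757 mg/L.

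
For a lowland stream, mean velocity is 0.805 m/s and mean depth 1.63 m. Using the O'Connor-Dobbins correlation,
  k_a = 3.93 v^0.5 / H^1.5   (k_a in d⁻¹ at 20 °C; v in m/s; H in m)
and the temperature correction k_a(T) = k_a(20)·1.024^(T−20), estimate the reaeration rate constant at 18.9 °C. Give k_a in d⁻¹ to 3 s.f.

k_a(20) = 3.93 × 0.805^0.5 / 1.63^1.5 = 3.93 × 0.8972 / 2.081 = 1.694 d⁻¹.
k_a(18.9) = 1.694 × 1.024^(18.9−20) = 1.694 × 0.9742 = 1.651 d⁻¹.

k_a ≈ 1.65 d⁻¹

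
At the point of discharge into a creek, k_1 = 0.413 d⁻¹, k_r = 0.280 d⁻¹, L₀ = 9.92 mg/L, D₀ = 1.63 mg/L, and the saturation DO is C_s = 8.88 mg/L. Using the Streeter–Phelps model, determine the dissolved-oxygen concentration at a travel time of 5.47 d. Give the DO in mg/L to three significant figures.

DO ≈ 5.09 mg/L

k_1 L₀/(k_r−k_1) = 0.413×9.92/(0.280−0.413) = 4.097/-0.1330 = -30.80 mg/L.
e^(−k_1 t) = e^(−0.413×5.470) = 0.1044; e^(−k_r t) = e^(−0.280×5.470) = 0.2162.
D = -30.80 × (0.1044 − 0.2162) + 1.63 × 0.2162 = 3.442 + 0.3524 = 3.795 mg/L.
DO = C_s − D = 8.88 − 3.795 = 5.085 mg/L.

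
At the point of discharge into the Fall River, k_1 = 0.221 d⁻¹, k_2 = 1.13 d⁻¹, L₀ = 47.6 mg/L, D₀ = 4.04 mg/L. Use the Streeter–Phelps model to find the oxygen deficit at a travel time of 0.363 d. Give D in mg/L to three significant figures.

k_1 L₀/(k_2−k_1) = 0.221×47.6/(1.13−0.221) = 10.52/0.9090 = 11.57 mg/L.
e^(−k_1 t) = e^(−0.221×0.3630) = 0.9229; e^(−k_2 t) = e^(−1.13×0.3630) = 0.6635.
D = 11.57 × (0.9229 − 0.6635) + 4.04 × 0.6635 = 3.002 + 2.681 = 5.682 mg/L.

D ≈ 5.68 mg/L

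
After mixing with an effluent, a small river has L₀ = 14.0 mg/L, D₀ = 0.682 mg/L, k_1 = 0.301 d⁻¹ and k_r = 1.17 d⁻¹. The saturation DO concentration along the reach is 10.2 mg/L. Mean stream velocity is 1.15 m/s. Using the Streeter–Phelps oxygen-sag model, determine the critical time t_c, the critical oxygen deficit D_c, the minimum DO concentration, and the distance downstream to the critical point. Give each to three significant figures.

t_c = [1/(k_r−k_1)] ln[(k_r/k_1)(1 − D₀(k_r−k_1)/(k_1 L₀))]
= [1/(1.17−0.301)] ln[(1.17/0.301)(1 − 0.682×0.8690/(0.301×14.0))]
= (1/0.8690) ln[3.887 × 0.8594] = 1.151 × ln(3.340) = 1.151 × 1.206 = 1.388 d.
L(t_c) = L₀ e^(−k_1 t_c) = 14.0 × 0.6585 = 9.219 mg/L, and at the critical point k_r D_c = k_1 L, so D_c = (0.301/1.17) × 9.219 = 2.372 mg/L.
Minimum DO = C_s − D_c = 10.2 − 2.372 = 7.828 mg/L.
x_c = v t_c = 1.15 m/s × 1.388 d × 86400 s/d = 137900 m ≈ 138 km.

t_c ≈ 1.39 d; D_c ≈ 2.37 mg/L; min DO ≈ 7.83 mg/L; x_c ≈ 138 km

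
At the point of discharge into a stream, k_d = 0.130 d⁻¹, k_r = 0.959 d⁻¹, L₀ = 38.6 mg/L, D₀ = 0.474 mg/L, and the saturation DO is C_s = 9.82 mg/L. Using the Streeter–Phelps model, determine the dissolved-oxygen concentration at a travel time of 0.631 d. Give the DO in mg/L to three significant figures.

DO ≈ 7.29 mg/L

k_d L₀/(k_r−k_d) = 0.130×38.6/(0.959−0.130) = 5.018/0.8290 = 6.053 mg/L.
e^(−k_d t) = e^(−0.130×0.6310) = 0.9212; e^(−k_r t) = e^(−0.959×0.6310) = 0.5460.
D = 6.053 × (0.9212 − 0.5460) + 0.474 × 0.5460 = 2.271 + 0.2588 = 2.530 mg/L.
DO = C_s − D = 9.82 − 2.530 = 7.290 mg/L.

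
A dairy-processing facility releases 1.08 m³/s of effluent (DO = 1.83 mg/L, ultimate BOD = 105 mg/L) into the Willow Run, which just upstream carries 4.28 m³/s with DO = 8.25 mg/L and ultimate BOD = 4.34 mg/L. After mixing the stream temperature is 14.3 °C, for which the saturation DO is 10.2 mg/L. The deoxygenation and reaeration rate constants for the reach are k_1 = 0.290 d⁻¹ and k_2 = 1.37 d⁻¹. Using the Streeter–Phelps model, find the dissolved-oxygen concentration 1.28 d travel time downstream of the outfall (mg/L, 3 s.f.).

DO ≈ 6.22 mg/L

Mixed DO = (4.28×8.25 + 1.08×1.83)/(4.28+1.08) = 37.29/5.360 = 6.956 mg/L.
Mixed L₀ = (4.28×4.34 + 1.08×105)/(5.360) = 132.0/5.360 = 24.62 mg/L.
Initial deficit D₀ = C_s − DO₀ = 10.2 − 6.956 = 3.244 mg/L.
D(1.28) = [0.290×24.62/(1.37−0.290)](e^(−0.290×1.28) − e^(−1.37×1.28)) + 3.244 e^(−1.37×1.28)
= 6.612 × (0.6899 − 0.1731) + 3.244 × 0.1731 = 3.978 mg/L.
DO = 10.2 − 3.978 = 6.222 mg/L.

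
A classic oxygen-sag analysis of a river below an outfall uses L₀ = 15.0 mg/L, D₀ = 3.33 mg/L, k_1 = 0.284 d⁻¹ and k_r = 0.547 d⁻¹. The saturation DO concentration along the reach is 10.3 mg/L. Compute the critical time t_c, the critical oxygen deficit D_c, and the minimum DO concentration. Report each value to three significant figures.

t_c ≈ 1.62 d; D_c ≈ 4.92 mg/L; min DO ≈ 5.38 mg/L

At the critical point dD/dt = 0, so k_1 L₀ e^(−k_1 t) = k_r D. Substituting D(t) from the Streeter–Phelps equation and solving for t gives
t_c = ln[(k_r/k_1)(1 − D₀(k_r−k_1)/(k_1 L₀))] / (k_r−k_1).
Here k_r−k_1 = 0.2630 d⁻¹ and 1 − D₀(k_r−k_1)/(k_1 L₀) = 1 − 3.33×0.2630/(0.284×15.0) = 0.7944, so
t_c = ln(1.926 × 0.7944) / 0.2630 = 0.4253 / 0.2630 = 1.617 d.
D_c = (k_1/k_r) L₀ e^(−k_1 t_c) = (0.284/0.547) × 15.0 × e^(−0.284×1.617) = 0.5192 × 15.0 × 0.6317 = 4.920 mg/L.
Minimum DO = C_s − D_c = 10.3 − 4.920 = 5.380 mg/L.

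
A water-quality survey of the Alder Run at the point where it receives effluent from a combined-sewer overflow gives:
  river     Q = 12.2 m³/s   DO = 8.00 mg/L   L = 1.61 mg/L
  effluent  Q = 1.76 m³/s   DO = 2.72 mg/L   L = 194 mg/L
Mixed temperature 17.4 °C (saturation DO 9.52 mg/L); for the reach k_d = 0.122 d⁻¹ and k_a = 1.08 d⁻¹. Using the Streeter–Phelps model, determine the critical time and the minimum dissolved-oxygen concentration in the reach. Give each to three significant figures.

Mixed DO = (12.2×8.00 + 1.76×2.72)/(12.2+1.76) = 102.4/13.96 = 7.334 mg/L.
Mixed L₀ = (12.2×1.61 + 1.76×194)/(13.96) = 361.1/13.96 = 25.87 mg/L.
Initial deficit D₀ = C_s − DO₀ = 9.52 − 7.334 = 2.186 mg/L.
t_c = (1/0.9580) ln[(1.08/0.122)(1 − 2.186×0.9580/(0.122×25.87))] = 1.044 × ln(2.978) = 1.139 d.
D_c = (0.122/1.08) × 25.87 × e^(−0.122×1.139) = 0.1130 × 25.87 × 0.8702 = 2.543 mg/L.
Minimum DO = 9.52 − 2.543 = 6.977 mg/L.

t_c ≈ 1.14 d; minimum DO ≈ 6.98 mg/L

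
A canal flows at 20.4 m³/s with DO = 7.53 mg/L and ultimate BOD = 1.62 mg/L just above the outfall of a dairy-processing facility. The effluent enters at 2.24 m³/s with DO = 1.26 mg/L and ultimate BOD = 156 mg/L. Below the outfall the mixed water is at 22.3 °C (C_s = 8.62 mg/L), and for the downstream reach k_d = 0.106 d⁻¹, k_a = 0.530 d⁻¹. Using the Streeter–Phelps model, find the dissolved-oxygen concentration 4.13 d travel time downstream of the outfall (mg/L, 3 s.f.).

Mixed DO = (20.4×7.53 + 2.24×1.26)/(20.4+2.24) = 156.4/22.64 = 6.910 mg/L.
Mixed L₀ = (20.4×1.62 + 2.24×156)/(22.64) = 382.5/22.64 = 16.89 mg/L.
Initial deficit D₀ = C_s − DO₀ = 8.62 − 6.910 = 1.710 mg/L.
D(4.13) = [0.106×16.89/(0.530−0.106)](e^(−0.106×4.13) − e^(−0.530×4.13)) + 1.710 e^(−0.530×4.13)
= 4.224 × (0.6455 − 0.1120) + 1.710 × 0.1120 = 2.445 mg/L.
DO = 8.62 − 2.445 = 6.175 mg/L.

DO ≈ 6.18 mg/L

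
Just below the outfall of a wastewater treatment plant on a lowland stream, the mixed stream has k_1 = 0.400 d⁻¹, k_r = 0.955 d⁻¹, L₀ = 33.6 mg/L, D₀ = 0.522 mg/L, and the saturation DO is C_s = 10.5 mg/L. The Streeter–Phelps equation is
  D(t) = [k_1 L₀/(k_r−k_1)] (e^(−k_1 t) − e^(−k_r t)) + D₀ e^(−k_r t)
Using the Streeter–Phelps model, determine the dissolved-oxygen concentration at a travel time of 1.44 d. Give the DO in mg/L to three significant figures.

DO ≈ 2.88 mg/L

k_1 L₀/(k_r−k_1) = 0.400×33.6/(0.955−0.400) = 13.44/0.5550 = 24.22 mg/L.
e^(−k_1 t) = e^(−0.400×1.440) = 0.5621; e^(−k_r t) = e^(−0.955×1.440) = 0.2528.
D = 24.22 × (0.5621 − 0.2528) + 0.522 × 0.2528 = 7.491 + 0.1320 = 7.623 mg/L.
DO = C_s − D = 10.5 − 7.623 = 2.877 mg/L.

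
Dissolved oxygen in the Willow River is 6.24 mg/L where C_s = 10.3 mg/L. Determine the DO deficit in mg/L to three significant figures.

D = C_s − C = 10.3 − 6.24 = 4.06 mg/L.

D ≈ 4.06 mg/L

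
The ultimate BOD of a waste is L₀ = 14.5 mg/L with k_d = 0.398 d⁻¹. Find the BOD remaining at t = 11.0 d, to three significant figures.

L_t = L₀ e^(−k_d t) = 14.5 × e^(−0.398×11.0) = 14.5 × 0.01255 = 0.1820 mg/L.

L ≈ 0.182 mg/L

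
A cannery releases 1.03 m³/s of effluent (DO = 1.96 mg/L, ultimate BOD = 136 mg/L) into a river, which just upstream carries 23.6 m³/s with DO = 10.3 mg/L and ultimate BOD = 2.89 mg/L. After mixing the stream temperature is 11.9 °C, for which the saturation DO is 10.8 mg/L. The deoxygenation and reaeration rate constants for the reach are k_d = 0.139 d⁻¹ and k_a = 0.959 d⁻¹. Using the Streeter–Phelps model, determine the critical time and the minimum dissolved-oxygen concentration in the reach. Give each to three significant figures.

Mixed DO = (23.6×10.3 + 1.03×1.96)/(23.6+1.03) = 245.1/24.63 = 9.951 mg/L.
Mixed L₀ = (23.6×2.89 + 1.03×136)/(24.63) = 208.3/24.63 = 8.457 mg/L.
Initial deficit D₀ = C_s − DO₀ = 10.8 − 9.951 = 0.8488 mg/L.
t_c = (1/0.8200) ln[(0.959/0.139)(1 − 0.8488×0.8200/(0.139×8.457))] = 1.220 × ln(2.814) = 1.262 d.
D_c = (0.139/0.959) × 8.457 × e^(−0.139×1.262) = 0.1449 × 8.457 × 0.8391 = 1.029 mg/L.
Minimum DO = 10.8 − 1.029 = 9.771 mg/L.

t_c ≈ 1.26 d; minimum DO ≈ 9.77 mg/L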